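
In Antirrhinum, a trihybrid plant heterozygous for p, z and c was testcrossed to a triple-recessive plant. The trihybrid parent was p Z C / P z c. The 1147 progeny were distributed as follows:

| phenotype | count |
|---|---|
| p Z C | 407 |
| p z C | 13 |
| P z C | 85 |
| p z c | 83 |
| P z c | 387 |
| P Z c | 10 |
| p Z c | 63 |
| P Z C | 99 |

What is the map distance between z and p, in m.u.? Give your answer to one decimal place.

17.9 m.u.

The two rarest classes, p z C and P Z c, are the double crossovers. Comparing them with the parentals, only the z allele has switched, so z is the middle locus and the order is p – z – c.
Crossovers in the p–z interval produce the single-crossover classes P Z C and p z c (99 + 83 = 182) plus the double crossovers (23).
RF(p–z) = (182 + 23) / 1147 = 205/1147 = 0.1787 → 17.9 m.u.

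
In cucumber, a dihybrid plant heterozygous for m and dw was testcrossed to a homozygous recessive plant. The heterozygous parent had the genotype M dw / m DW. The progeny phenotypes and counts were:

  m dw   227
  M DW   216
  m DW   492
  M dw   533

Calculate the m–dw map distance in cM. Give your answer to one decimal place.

30.2 cM

The recombinant classes are M DW and m dw: 216 + 227 = 443.
Recombination frequency = 443/1468 = 0.3018 ≈ 30.2%, i.e. 30.2 cM.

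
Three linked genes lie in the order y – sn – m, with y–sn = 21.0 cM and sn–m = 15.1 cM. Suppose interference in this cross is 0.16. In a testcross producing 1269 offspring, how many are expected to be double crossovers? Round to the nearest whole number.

34

Map distances give recombination frequencies of 0.210 and 0.151 for the two intervals.
With interference 0.16 (so coincidence = 0.84), expected double-crossover frequency = 0.210 × 0.151 × 0.84 = 0.02664.
Expected number = 0.02664 × 1269 = 33.80 ≈ 34.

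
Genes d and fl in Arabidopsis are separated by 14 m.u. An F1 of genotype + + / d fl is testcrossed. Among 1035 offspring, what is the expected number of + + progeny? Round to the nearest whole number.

A map distance of 14 m.u. corresponds to a recombination frequency of 0.140.
The F1 is + + / d fl, so + + is a parental gamete class with expected frequency (1 − r)/2 = 0.860/2 = 0.4300.
Expected number = 0.4300 × 1035 = 445.05 ≈ 445.

445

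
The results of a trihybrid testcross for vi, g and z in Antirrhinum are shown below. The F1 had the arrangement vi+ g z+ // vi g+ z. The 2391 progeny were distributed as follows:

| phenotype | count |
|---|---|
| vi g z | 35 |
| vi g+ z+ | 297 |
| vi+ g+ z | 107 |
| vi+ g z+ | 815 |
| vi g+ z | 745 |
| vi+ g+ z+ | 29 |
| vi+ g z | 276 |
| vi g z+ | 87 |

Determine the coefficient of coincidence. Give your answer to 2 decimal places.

The two rarest classes, vi+ g+ z+ and vi g z, are the double crossovers. Comparing them with the parentals, only the g allele has switched, so g is the middle locus and the order is vi – g – z.
vi–g: (194 + 64)/2391 = 0.1079; g–z: (573 + 64)/2391 = 0.2664.
Expected DCO frequency = 0.1079 × 0.2664 ≈ 0.02874; observed = 64/2391 ≈ 0.02677.
Coefficient of coincidence = 0.02677/0.02874 ≈ 0.93.

0.93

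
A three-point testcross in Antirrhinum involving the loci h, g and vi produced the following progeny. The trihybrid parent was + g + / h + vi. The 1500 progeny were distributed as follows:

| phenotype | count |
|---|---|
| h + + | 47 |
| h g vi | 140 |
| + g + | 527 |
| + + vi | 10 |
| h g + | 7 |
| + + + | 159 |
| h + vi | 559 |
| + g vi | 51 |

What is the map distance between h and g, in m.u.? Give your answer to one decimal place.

The two rarest classes, h g + and + + vi, are the double crossovers. Comparing them with the parentals, only the h allele has switched, so h is the middle locus and the order is g – h – vi.
Crossovers in the g–h interval produce the single-crossover classes + + + and h g vi (159 + 140 = 299) plus the double crossovers (17).
RF(g–h) = (299 + 17) / 1500 = 316/1500 = 0.2107 → 21.1 m.u.

21.1 m.u.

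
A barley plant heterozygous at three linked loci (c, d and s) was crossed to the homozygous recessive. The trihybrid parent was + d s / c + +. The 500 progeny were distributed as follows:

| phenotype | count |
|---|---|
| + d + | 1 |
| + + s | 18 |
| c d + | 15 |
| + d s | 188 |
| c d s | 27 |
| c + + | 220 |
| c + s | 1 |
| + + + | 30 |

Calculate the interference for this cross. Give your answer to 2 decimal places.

The two rarest classes, + d + and c + s, are the double crossovers. Comparing them with the parentals, only the s allele has switched, so s is the middle locus and the order is d – s – c.
d–s: (33 + 2)/500 = 0.0700; s–c: (57 + 2)/500 = 0.1180.
Expected DCO frequency = 0.0700 × 0.1180 ≈ 0.00826; observed = 2/500 ≈ 0.00400.
Coefficient of coincidence = 0.00400/0.00826 ≈ 0.48; interference = 1 − 0.48 = 0.52.

0.52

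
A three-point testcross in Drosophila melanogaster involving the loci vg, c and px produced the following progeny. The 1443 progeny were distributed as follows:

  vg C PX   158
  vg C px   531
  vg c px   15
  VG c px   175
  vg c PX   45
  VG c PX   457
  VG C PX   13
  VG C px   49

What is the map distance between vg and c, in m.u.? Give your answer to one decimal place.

8.5 m.u.

The two most frequent reciprocal classes, vg C px and VG c PX, are the parental types, so the F1 was vg C px / VG c PX.
The two rarest classes, vg c px and VG C PX, are the double crossovers. Comparing them with the parentals, only the c allele has switched, so c is the middle locus and the order is px – c – vg.
Crossovers in the c–vg interval produce the single-crossover classes VG C px and vg c PX (49 + 45 = 94) plus the double crossovers (28).
RF(c–vg) = (94 + 28) / 1443 = 122/1443 = 0.0845 → 8.5 m.u.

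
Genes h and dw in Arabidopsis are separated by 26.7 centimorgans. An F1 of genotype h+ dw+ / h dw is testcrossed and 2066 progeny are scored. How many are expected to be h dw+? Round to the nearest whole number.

A map distance of 26.7 centimorgans corresponds to a recombination frequency of 0.267.
The F1 is h+ dw+ / h dw, so h dw+ is a recombinant gamete class with expected frequency r/2 = 0.267/2 = 0.1335.
Expected number = 0.1335 × 2066 = 275.81 ≈ 276.

276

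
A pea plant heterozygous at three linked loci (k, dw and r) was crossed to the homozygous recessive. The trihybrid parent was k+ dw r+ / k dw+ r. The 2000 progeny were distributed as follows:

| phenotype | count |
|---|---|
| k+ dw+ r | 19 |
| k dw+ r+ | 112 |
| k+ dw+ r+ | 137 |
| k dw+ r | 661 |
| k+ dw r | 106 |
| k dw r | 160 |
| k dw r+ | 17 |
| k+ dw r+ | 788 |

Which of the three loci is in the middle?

The two rarest classes, k dw r+ and k+ dw+ r, are the double crossovers. Comparing them with the parentals, only the k allele has switched, so k is the middle locus and the order is r – k – dw.

k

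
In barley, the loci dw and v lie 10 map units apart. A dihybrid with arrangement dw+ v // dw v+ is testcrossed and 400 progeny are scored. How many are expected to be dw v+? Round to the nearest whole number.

A map distance of 10 map units corresponds to a recombination frequency of 0.100.
The F1 is dw+ v / dw v+, so dw v+ is a parental gamete class with expected frequency (1 − r)/2 = 0.900/2 = 0.4500.
Expected number = 0.4500 × 400 = 180.00 ≈ 180.

180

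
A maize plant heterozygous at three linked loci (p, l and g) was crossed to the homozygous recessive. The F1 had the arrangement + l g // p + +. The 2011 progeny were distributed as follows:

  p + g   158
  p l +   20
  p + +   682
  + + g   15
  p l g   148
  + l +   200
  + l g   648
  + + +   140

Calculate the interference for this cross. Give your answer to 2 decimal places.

The two rarest classes, + + g and p l +, are the double crossovers. Comparing them with the parentals, only the l allele has switched, so l is the middle locus and the order is g – l – p.
g–l: (358 + 35)/2011 = 0.1954; l–p: (288 + 35)/2011 = 0.1606.
Expected DCO frequency = 0.1954 × 0.1606 ≈ 0.03138; observed = 35/2011 ≈ 0.01740.
Coefficient of coincidence = 0.01740/0.03138 ≈ 0.55; interference = 1 − 0.55 = 0.45.

0.45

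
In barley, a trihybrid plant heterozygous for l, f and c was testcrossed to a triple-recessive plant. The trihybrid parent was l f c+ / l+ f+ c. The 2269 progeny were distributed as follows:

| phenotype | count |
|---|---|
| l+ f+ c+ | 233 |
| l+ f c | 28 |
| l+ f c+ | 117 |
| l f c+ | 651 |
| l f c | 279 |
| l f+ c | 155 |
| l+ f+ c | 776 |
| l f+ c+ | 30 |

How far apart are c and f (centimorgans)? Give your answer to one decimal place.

The two rarest classes, l f+ c+ and l+ f c, are the double crossovers. Comparing them with the parentals, only the f allele has switched, so f is the middle locus and the order is c – f – l.
Crossovers in the c–f interval produce the single-crossover classes l f c and l+ f+ c+ (279 + 233 = 512) plus the double crossovers (58).
RF(c–f) = (512 + 58) / 2269 = 570/2269 = 0.2512 → 25.1 centimorgans.

25.1 centimorgans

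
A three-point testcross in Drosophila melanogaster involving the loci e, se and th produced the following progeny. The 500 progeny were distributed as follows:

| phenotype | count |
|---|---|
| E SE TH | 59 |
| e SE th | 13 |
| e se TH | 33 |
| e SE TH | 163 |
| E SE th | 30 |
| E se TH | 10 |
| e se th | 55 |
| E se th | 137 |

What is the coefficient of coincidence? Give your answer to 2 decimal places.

The two most frequent reciprocal classes, e SE TH and E se th, are the parental types, so the F1 was e SE TH / E se th.
The two rarest classes, e SE th and E se TH, are the double crossovers. Comparing them with the parentals, only the th allele has switched, so th is the middle locus and the order is se – th – e.
se–th: (63 + 23)/500 = 0.1720; th–e: (114 + 23)/500 = 0.2740.
Expected DCO frequency = 0.1720 × 0.2740 ≈ 0.04713; observed = 23/500 ≈ 0.04600.
Coefficient of coincidence = 0.04600/0.04713 ≈ 0.98.

0.98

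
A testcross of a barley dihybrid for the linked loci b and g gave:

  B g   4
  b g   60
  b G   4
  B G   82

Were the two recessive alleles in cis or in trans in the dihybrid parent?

cis

The two most frequent classes are B G (82) and b g (60); these are the parental (non-recombinant) types.
So the F1 carried B G on one chromosome and b g on the other — the recessive alleles are on the same chromosome (cis / coupling).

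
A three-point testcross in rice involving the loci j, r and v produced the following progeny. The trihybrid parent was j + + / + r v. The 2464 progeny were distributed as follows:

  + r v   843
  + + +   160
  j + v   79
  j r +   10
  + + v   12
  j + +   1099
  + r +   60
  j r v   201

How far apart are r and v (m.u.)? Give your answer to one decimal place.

The two rarest classes, j r + and + + v, are the double crossovers. Comparing them with the parentals, only the r allele has switched, so r is the middle locus and the order is v – r – j.
Crossovers in the v–r interval produce the single-crossover classes j + v and + r + (79 + 60 = 139) plus the double crossovers (22).
RF(v–r) = (139 + 22) / 2464 = 161/2464 = 0.0653 → 6.5 m.u.

6.5 m.u.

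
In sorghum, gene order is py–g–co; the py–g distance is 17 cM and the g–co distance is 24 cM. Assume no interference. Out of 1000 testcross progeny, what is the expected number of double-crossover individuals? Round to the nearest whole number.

41

Map distances give recombination frequencies of 0.170 and 0.240 for the two intervals.
With no interference, expected double-crossover frequency = 0.170 × 0.240 = 0.04080.
Expected number = 0.04080 × 1000 = 40.80 ≈ 41.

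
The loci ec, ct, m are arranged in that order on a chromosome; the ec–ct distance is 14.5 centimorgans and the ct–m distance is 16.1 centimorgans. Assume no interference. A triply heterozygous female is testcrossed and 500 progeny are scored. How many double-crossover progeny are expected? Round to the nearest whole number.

12

Map distances give recombination frequencies of 0.145 and 0.161 for the two intervals.
With no interference, expected double-crossover frequency = 0.145 × 0.161 = 0.02334.
Expected number = 0.02334 × 500 = 11.67 ≈ 12.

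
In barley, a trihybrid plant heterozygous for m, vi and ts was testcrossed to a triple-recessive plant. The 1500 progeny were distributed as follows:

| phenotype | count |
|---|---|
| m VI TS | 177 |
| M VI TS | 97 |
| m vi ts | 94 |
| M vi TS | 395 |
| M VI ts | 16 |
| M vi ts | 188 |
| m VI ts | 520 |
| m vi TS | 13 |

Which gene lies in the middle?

The two most frequent reciprocal classes, m VI ts and M vi TS, are the parental types, so the F1 was m VI ts / M vi TS.
The two rarest classes, M VI ts and m vi TS, are the double crossovers. Comparing them with the parentals, only the m allele has switched, so m is the middle locus and the order is ts – m – vi.

m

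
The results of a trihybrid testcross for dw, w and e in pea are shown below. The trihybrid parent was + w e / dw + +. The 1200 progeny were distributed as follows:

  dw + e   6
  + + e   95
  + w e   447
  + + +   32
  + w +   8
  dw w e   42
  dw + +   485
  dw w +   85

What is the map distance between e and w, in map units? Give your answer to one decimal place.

16.2 map units

The two rarest classes, + w + and dw + e, are the double crossovers. Comparing them with the parentals, only the e allele has switched, so e is the middle locus and the order is w – e – dw.
Crossovers in the w–e interval produce the single-crossover classes + + e and dw w + (95 + 85 = 180) plus the double crossovers (14).
RF(w–e) = (180 + 14) / 1200 = 194/1200 = 0.1617 → 16.2 map units.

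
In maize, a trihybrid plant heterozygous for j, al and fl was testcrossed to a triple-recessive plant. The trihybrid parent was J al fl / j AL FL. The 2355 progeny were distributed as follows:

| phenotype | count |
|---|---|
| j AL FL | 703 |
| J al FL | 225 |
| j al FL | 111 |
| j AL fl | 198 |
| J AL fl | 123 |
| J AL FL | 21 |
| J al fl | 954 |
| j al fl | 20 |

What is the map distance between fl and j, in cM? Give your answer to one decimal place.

The two rarest classes, j al fl and J AL FL, are the double crossovers. Comparing them with the parentals, only the j allele has switched, so j is the middle locus and the order is al – j – fl.
Crossovers in the j–fl interval produce the single-crossover classes J al FL and j AL fl (225 + 198 = 423) plus the double crossovers (41).
RF(j–fl) = (423 + 41) / 2355 = 464/2355 = 0.1970 → 19.7 cM.

19.7 cM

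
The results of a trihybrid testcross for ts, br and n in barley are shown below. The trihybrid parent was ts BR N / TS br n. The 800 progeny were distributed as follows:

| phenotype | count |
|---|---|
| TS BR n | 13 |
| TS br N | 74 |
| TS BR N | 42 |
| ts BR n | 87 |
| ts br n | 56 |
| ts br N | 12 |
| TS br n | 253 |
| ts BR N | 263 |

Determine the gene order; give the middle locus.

br

The two rarest classes, ts br N and TS BR n, are the double crossovers. Comparing them with the parentals, only the br allele has switched, so br is the middle locus and the order is ts – br – n.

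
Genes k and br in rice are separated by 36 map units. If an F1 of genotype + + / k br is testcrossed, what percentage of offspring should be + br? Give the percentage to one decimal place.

A map distance of 36 map units corresponds to a recombination frequency of 0.360.
The F1 is + + / k br, so + br is a recombinant gamete class with expected frequency r/2 = 0.360/2 = 0.1800.
That is 0.1800 = 18.0% of the progeny.

18.0%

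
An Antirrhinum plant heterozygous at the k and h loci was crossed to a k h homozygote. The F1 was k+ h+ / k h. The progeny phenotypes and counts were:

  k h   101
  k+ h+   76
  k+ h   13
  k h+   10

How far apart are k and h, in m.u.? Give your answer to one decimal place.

11.5 m.u.

The recombinant classes are k+ h and k h+: 13 + 10 = 23.
Recombination frequency = 23/200 = 0.1150 ≈ 11.5%, i.e. 11.5 m.u.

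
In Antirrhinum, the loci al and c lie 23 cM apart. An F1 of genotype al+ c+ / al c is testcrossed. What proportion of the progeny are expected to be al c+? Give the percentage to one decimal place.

A map distance of 23 cM corresponds to a recombination frequency of 0.230.
The F1 is al+ c+ / al c, so al c+ is a recombinant gamete class with expected frequency r/2 = 0.230/2 = 0.1150.
That is 0.1150 = 11.5% of the progeny.

11.5%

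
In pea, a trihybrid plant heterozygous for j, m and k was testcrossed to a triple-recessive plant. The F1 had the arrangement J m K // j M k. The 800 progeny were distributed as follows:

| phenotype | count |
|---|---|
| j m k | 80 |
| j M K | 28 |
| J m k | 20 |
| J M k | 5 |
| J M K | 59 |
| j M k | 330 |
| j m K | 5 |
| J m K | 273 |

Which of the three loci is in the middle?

j

The two rarest classes, j m K and J M k, are the double crossovers. Comparing them with the parentals, only the j allele has switched, so j is the middle locus and the order is k – j – m.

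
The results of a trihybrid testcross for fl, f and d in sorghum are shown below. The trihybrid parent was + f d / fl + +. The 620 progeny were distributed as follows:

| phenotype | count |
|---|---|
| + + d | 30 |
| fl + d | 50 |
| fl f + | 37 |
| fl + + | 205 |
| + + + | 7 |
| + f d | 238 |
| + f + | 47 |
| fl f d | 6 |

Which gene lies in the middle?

The two rarest classes, fl f d and + + +, are the double crossovers. Comparing them with the parentals, only the fl allele has switched, so fl is the middle locus and the order is d – fl – f.

fl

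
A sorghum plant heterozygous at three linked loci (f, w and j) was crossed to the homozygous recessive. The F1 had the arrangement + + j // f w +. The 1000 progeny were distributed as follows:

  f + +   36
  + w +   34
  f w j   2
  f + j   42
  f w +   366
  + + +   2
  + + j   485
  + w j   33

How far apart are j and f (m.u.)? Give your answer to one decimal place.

The two rarest classes, + + + and f w j, are the double crossovers. Comparing them with the parentals, only the j allele has switched, so j is the middle locus and the order is w – j – f.
Crossovers in the j–f interval produce the single-crossover classes f + j and + w + (42 + 34 = 76) plus the double crossovers (4).
RF(j–f) = (76 + 4) / 1000 = 80/1000 = 0.0800 → 8.0 m.u.

8.0 m.u.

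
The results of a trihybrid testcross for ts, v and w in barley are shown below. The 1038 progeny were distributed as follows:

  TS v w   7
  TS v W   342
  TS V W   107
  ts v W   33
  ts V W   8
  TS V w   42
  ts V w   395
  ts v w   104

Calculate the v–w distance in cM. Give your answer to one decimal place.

21.8 cM

The two most frequent reciprocal classes, TS v W and ts V w, are the parental types, so the F1 was TS v W / ts V w.
The two rarest classes, TS v w and ts V W, are the double crossovers. Comparing them with the parentals, only the w allele has switched, so w is the middle locus and the order is v – w – ts.
Crossovers in the v–w interval produce the single-crossover classes TS V W and ts v w (107 + 104 = 211) plus the double crossovers (15).
RF(v–w) = (211 + 15) / 1038 = 226/1038 = 0.2177 → 21.8 cM.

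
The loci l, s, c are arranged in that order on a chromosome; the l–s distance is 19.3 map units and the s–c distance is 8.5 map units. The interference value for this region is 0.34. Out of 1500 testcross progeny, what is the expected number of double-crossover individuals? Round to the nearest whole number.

Map distances give recombination frequencies of 0.193 and 0.085 for the two intervals.
With interference 0.34 (so coincidence = 0.66), expected double-crossover frequency = 0.193 × 0.085 × 0.66 = 0.01083.
Expected number = 0.01083 × 1500 = 16.24 ≈ 16.

16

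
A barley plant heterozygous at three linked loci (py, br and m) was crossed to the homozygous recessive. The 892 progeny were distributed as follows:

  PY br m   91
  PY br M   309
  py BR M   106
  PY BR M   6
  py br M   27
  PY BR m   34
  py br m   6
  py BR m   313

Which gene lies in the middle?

The two most frequent reciprocal classes, PY br M and py BR m, are the parental types, so the F1 was PY br M / py BR m.
The two rarest classes, PY BR M and py br m, are the double crossovers. Comparing them with the parentals, only the br allele has switched, so br is the middle locus and the order is m – br – py.

br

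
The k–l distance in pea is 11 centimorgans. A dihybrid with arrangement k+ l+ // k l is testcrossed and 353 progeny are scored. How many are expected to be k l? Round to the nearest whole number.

157

A map distance of 11 centimorgans corresponds to a recombination frequency of 0.110.
The F1 is k+ l+ / k l, so k l is a parental gamete class with expected frequency (1 − r)/2 = 0.890/2 = 0.4450.
Expected number = 0.4450 × 353 = 157.09 ≈ 157.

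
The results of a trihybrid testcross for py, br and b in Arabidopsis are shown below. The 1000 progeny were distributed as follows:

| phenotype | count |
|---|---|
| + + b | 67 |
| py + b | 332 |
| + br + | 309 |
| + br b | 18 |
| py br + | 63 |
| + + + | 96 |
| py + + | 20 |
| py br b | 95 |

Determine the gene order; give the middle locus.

The two most frequent reciprocal classes, py + b and + br +, are the parental types, so the F1 was py + b / + br +.
The two rarest classes, py + + and + br b, are the double crossovers. Comparing them with the parentals, only the b allele has switched, so b is the middle locus and the order is br – b – py.

b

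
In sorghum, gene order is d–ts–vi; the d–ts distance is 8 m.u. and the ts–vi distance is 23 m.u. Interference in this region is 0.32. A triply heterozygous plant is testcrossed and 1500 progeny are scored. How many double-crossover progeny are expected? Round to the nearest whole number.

Map distances give recombination frequencies of 0.080 and 0.230 for the two intervals.
With interference 0.32 (so coincidence = 0.68), expected double-crossover frequency = 0.080 × 0.230 × 0.68 = 0.01251.
Expected number = 0.01251 × 1500 = 18.77 ≈ 19.

19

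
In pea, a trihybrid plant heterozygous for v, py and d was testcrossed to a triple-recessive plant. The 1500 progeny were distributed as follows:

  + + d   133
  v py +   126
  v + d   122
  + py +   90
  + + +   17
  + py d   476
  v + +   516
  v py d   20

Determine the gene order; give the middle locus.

The two most frequent reciprocal classes, + py d and v + +, are the parental types, so the F1 was + py d / v + +.
The two rarest classes, v py d and + + +, are the double crossovers. Comparing them with the parentals, only the v allele has switched, so v is the middle locus and the order is py – v – d.

v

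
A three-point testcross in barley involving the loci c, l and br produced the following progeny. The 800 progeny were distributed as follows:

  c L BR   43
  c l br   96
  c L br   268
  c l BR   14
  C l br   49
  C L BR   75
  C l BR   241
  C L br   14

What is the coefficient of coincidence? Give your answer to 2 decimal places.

0.94

The two most frequent reciprocal classes, c L br and C l BR, are the parental types, so the F1 was c L br / C l BR.
The two rarest classes, C L br and c l BR, are the double crossovers. Comparing them with the parentals, only the c allele has switched, so c is the middle locus and the order is l – c – br.
l–c: (171 + 28)/800 = 0.2487; c–br: (92 + 28)/800 = 0.1500.
Expected DCO frequency = 0.2487 × 0.1500 ≈ 0.03730; observed = 28/800 ≈ 0.03500.
Coefficient of coincidence = 0.03500/0.03730 ≈ 0.94.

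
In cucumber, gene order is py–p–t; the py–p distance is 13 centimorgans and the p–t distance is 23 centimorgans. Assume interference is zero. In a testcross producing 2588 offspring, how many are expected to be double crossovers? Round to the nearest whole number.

77

Map distances give recombination frequencies of 0.130 and 0.230 for the two intervals.
With no interference, expected double-crossover frequency = 0.130 × 0.230 = 0.02990.
Expected number = 0.02990 × 2588 = 77.38 ≈ 77.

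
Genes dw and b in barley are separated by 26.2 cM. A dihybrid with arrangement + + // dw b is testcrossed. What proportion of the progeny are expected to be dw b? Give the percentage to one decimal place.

A map distance of 26.2 cM corresponds to a recombination frequency of 0.262.
The F1 is + + / dw b, so dw b is a parental gamete class with expected frequency (1 − r)/2 = 0.738/2 = 0.3690.
That is 0.3690 = 36.9% of the progeny.

36.9%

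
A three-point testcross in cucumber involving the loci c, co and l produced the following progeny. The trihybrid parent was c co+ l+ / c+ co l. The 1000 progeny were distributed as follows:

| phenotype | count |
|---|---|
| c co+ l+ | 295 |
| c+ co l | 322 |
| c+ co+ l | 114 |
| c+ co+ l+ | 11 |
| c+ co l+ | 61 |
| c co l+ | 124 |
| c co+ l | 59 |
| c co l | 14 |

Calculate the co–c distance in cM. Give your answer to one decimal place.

The two rarest classes, c+ co+ l+ and c co l, are the double crossovers. Comparing them with the parentals, only the c allele has switched, so c is the middle locus and the order is l – c – co.
Crossovers in the c–co interval produce the single-crossover classes c co l+ and c+ co+ l (124 + 114 = 238) plus the double crossovers (25).
RF(c–co) = (238 + 25) / 1000 = 263/1000 = 0.2630 → 26.3 cM.

26.3 cM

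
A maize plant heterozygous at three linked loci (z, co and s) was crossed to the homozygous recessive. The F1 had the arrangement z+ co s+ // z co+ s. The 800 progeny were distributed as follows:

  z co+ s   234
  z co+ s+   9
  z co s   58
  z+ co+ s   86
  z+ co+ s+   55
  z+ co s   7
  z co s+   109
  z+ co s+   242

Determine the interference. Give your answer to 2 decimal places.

The two rarest classes, z+ co s and z co+ s+, are the double crossovers. Comparing them with the parentals, only the s allele has switched, so s is the middle locus and the order is co – s – z.
co–s: (113 + 16)/800 = 0.1613; s–z: (195 + 16)/800 = 0.2637.
Expected DCO frequency = 0.1613 × 0.2637 ≈ 0.04253; observed = 16/800 ≈ 0.02000.
Coefficient of coincidence = 0.02000/0.04253 ≈ 0.47; interference = 1 − 0.47 = 0.53.

0.53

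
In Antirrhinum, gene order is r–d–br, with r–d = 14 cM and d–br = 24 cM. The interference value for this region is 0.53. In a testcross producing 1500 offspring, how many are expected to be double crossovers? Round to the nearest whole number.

24

Map distances give recombination frequencies of 0.140 and 0.240 for the two intervals.
With interference 0.53 (so coincidence = 0.47), expected double-crossover frequency = 0.140 × 0.240 × 0.47 = 0.01579.
Expected number = 0.01579 × 1500 = 23.69 ≈ 24.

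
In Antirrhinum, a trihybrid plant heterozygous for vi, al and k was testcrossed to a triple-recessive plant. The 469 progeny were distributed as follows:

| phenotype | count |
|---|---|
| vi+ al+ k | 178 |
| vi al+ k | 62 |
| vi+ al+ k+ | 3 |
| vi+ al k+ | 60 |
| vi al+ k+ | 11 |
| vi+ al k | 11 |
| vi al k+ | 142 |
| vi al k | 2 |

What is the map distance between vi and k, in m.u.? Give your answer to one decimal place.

27.1 m.u.

The two most frequent reciprocal classes, vi+ al+ k and vi al k+, are the parental types, so the F1 was vi+ al+ k / vi al k+.
The two rarest classes, vi+ al+ k+ and vi al k, are the double crossovers. Comparing them with the parentals, only the k allele has switched, so k is the middle locus and the order is al – k – vi.
Crossovers in the k–vi interval produce the single-crossover classes vi al+ k and vi+ al k+ (62 + 60 = 122) plus the double crossovers (5).
RF(k–vi) = (122 + 5) / 469 = 127/469 = 0.2708 → 27.1 m.u.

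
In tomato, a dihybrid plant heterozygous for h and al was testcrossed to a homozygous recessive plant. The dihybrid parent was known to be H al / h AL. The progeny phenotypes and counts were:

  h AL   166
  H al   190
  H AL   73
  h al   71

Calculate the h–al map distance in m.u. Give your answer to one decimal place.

The recombinant classes are H AL and h al: 73 + 71 = 144.
Recombination frequency = 144/500 = 0.2880 ≈ 28.8%, i.e. 28.8 m.u.

28.8 m.u.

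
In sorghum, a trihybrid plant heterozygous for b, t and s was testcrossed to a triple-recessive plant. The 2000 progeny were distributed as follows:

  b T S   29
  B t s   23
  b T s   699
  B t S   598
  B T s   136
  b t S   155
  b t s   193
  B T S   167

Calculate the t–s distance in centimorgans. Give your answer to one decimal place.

The two most frequent reciprocal classes, b T s and B t S, are the parental types, so the F1 was b T s / B t S.
The two rarest classes, b T S and B t s, are the double crossovers. Comparing them with the parentals, only the s allele has switched, so s is the middle locus and the order is t – s – b.
Crossovers in the t–s interval produce the single-crossover classes b t s and B T S (193 + 167 = 360) plus the double crossovers (52).
RF(t–s) = (360 + 52) / 2000 = 412/2000 = 0.2060 → 20.6 centimorgans.

20.6 centimorgans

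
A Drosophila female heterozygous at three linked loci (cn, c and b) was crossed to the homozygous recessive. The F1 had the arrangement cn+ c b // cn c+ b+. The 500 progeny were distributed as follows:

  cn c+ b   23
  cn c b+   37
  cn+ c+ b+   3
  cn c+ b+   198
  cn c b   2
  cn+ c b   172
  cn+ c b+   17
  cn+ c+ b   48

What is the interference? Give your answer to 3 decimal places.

0.383

The two rarest classes, cn c b and cn+ c+ b+, are the double crossovers. Comparing them with the parentals, only the cn allele has switched, so cn is the middle locus and the order is c – cn – b.
c–cn: (85 + 5)/500 = 0.1800; cn–b: (40 + 5)/500 = 0.0900.
Expected DCO frequency = 0.1800 × 0.0900 ≈ 0.01620; observed = 5/500 ≈ 0.01000.
Coefficient of coincidence = 0.01000/0.01620 ≈ 0.617; interference = 1 − 0.617 = 0.383.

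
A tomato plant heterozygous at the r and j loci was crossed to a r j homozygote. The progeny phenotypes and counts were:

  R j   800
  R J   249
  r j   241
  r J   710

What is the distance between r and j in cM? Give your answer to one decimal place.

The two most frequent classes, R j (800) and r J (710), are the parental types, so the F1 was R j / r J.
The recombinant classes are R J and r j: 249 + 241 = 490.
Recombination frequency = 490/2000 = 0.2450 ≈ 24.5%, i.e. 24.5 cM.

24.5 cM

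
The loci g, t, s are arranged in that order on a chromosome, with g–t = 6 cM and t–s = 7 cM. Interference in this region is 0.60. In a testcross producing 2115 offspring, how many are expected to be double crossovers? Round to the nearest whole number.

Map distances give recombination frequencies of 0.060 and 0.070 for the two intervals.
With interference 0.60 (so coincidence = 0.40), expected double-crossover frequency = 0.060 × 0.070 × 0.40 = 0.00168.
Expected number = 0.00168 × 2115 = 3.55 ≈ 4.

4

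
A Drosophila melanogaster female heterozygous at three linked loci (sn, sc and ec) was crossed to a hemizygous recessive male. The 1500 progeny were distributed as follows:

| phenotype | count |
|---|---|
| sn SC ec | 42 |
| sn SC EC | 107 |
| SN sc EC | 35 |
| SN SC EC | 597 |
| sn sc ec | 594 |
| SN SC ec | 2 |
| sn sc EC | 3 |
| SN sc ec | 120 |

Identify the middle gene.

ec

The two most frequent reciprocal classes, sn sc ec and SN SC EC, are the parental types, so the F1 was sn sc ec / SN SC EC.
The two rarest classes, sn sc EC and SN SC ec, are the double crossovers. Comparing them with the parentals, only the ec allele has switched, so ec is the middle locus and the order is sn – ec – sc.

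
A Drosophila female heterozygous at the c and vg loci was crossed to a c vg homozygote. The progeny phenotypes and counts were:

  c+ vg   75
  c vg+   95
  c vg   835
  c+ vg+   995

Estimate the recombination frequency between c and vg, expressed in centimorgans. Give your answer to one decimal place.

8.5 centimorgans

The two most frequent classes, c+ vg+ (995) and c vg (835), are the parental types, so the F1 was c+ vg+ / c vg.
The recombinant classes are c+ vg and c vg+: 75 + 95 = 170.
Recombination frequency = 170/2000 = 0.0850 ≈ 8.5%, i.e. 8.5 centimorgans.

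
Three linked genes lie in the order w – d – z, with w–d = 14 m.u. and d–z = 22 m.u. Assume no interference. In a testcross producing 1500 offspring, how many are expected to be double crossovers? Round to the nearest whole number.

46

Map distances give recombination frequencies of 0.140 and 0.220 for the two intervals.
With no interference, expected double-crossover frequency = 0.140 × 0.220 = 0.03080.
Expected number = 0.03080 × 1500 = 46.20 ≈ 46.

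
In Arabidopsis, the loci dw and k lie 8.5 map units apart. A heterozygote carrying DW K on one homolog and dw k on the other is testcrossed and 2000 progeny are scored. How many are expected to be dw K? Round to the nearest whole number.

A map distance of 8.5 map units corresponds to a recombination frequency of 0.085.
The F1 is DW K / dw k, so dw K is a recombinant gamete class with expected frequency r/2 = 0.085/2 = 0.0425.
Expected number = 0.0425 × 2000 = 85.00 ≈ 85.

85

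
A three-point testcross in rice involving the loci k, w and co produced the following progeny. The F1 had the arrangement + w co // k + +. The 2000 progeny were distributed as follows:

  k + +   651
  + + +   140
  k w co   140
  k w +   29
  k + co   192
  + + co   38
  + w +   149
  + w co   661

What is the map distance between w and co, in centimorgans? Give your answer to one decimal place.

20.4 centimorgans

The two rarest classes, + + co and k w +, are the double crossovers. Comparing them with the parentals, only the w allele has switched, so w is the middle locus and the order is k – w – co.
Crossovers in the w–co interval produce the single-crossover classes + w + and k + co (149 + 192 = 341) plus the double crossovers (67).
RF(w–co) = (341 + 67) / 2000 = 408/2000 = 0.2040 → 20.4 centimorgans.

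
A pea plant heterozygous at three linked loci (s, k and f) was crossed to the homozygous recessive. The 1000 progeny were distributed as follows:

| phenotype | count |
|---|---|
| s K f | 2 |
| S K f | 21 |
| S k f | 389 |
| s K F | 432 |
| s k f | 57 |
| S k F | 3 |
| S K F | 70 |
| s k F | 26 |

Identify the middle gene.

f

The two most frequent reciprocal classes, s K F and S k f, are the parental types, so the F1 was s K F / S k f.
The two rarest classes, s K f and S k F, are the double crossovers. Comparing them with the parentals, only the f allele has switched, so f is the middle locus and the order is s – f – k.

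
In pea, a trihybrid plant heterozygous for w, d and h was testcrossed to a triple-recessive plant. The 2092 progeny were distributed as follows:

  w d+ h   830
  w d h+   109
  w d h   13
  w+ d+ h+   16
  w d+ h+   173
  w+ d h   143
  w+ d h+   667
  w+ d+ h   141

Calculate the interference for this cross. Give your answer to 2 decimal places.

The two most frequent reciprocal classes, w d+ h and w+ d h+, are the parental types, so the F1 was w d+ h / w+ d h+.
The two rarest classes, w d h and w+ d+ h+, are the double crossovers. Comparing them with the parentals, only the d allele has switched, so d is the middle locus and the order is h – d – w.
h–d: (316 + 29)/2092 = 0.1649; d–w: (250 + 29)/2092 = 0.1334.
Expected DCO frequency = 0.1649 × 0.1334 ≈ 0.02200; observed = 29/2092 ≈ 0.01386.
Coefficient of coincidence = 0.01386/0.02200 ≈ 0.63; interference = 1 − 0.63 = 0.37.

0.37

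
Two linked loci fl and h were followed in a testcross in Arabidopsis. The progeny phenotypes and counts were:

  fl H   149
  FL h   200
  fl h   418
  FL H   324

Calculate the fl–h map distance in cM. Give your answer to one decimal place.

32.0 cM

The two most frequent classes, FL H (324) and fl h (418), are the parental types, so the F1 was FL H / fl h.
The recombinant classes are FL h and fl H: 200 + 149 = 349.
Recombination frequency = 349/1091 = 0.3199 ≈ 32.0%, i.e. 32.0 cM.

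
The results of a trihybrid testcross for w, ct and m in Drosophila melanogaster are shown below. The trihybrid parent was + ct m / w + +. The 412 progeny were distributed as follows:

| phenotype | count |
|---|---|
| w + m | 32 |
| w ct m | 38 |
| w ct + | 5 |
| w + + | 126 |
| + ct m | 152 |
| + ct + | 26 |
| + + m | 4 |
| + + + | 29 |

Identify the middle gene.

ct

The two rarest classes, + + m and w ct +, are the double crossovers. Comparing them with the parentals, only the ct allele has switched, so ct is the middle locus and the order is m – ct – w.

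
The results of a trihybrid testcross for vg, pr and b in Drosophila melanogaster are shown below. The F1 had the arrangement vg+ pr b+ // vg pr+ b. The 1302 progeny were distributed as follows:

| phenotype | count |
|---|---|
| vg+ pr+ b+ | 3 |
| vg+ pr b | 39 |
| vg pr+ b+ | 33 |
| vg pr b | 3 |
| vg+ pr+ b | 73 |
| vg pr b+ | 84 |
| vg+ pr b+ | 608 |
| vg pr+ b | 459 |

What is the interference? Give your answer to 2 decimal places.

0.39

The two rarest classes, vg+ pr+ b+ and vg pr b, are the double crossovers. Comparing them with the parentals, only the pr allele has switched, so pr is the middle locus and the order is vg – pr – b.
vg–pr: (157 + 6)/1302 = 0.1252; pr–b: (72 + 6)/1302 = 0.0599.
Expected DCO frequency = 0.1252 × 0.0599 ≈ 0.00750; observed = 6/1302 ≈ 0.00461.
Coefficient of coincidence = 0.00461/0.00750 ≈ 0.61; interference = 1 − 0.61 = 0.39.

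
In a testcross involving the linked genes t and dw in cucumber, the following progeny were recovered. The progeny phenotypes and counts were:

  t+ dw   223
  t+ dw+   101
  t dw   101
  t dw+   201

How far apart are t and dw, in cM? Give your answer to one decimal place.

32.3 cM

The two most frequent classes, t+ dw (223) and t dw+ (201), are the parental types, so the F1 was t+ dw / t dw+.
The recombinant classes are t+ dw+ and t dw: 101 + 101 = 202.
Recombination frequency = 202/626 = 0.3227 ≈ 32.3%, i.e. 32.3 cM.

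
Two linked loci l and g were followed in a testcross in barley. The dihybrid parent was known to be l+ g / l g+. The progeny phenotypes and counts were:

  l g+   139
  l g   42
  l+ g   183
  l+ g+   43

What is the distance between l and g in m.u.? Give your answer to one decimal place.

20.9 m.u.

The recombinant classes are l+ g+ and l g: 43 + 42 = 85.
Recombination frequency = 85/407 = 0.2088 ≈ 20.9%, i.e. 20.9 m.u.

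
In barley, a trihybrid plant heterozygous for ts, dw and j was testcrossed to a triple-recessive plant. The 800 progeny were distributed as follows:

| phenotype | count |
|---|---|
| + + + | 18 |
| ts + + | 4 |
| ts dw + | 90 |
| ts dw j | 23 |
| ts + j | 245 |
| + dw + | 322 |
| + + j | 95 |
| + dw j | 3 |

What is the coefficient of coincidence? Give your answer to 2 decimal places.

0.61

The two most frequent reciprocal classes, ts + j and + dw +, are the parental types, so the F1 was ts + j / + dw +.
The two rarest classes, ts + + and + dw j, are the double crossovers. Comparing them with the parentals, only the j allele has switched, so j is the middle locus and the order is ts – j – dw.
ts–j: (185 + 7)/800 = 0.2400; j–dw: (41 + 7)/800 = 0.0600.
Expected DCO frequency = 0.2400 × 0.0600 ≈ 0.01440; observed = 7/800 ≈ 0.00875.
Coefficient of coincidence = 0.00875/0.01440 ≈ 0.61.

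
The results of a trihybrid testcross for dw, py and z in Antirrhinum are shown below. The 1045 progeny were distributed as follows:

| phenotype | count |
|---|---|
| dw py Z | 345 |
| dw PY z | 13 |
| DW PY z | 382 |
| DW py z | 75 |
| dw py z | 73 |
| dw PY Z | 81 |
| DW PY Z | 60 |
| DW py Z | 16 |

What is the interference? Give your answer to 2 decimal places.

The two most frequent reciprocal classes, dw py Z and DW PY z, are the parental types, so the F1 was dw py Z / DW PY z.
The two rarest classes, DW py Z and dw PY z, are the double crossovers. Comparing them with the parentals, only the dw allele has switched, so dw is the middle locus and the order is z – dw – py.
z–dw: (133 + 29)/1045 = 0.1550; dw–py: (156 + 29)/1045 = 0.1770.
Expected DCO frequency = 0.1550 × 0.1770 ≈ 0.02743; observed = 29/1045 ≈ 0.02775.
Coefficient of coincidence = 0.02775/0.02743 ≈ 1.01; interference = 1 − 1.01 = -0.01.

-0.01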